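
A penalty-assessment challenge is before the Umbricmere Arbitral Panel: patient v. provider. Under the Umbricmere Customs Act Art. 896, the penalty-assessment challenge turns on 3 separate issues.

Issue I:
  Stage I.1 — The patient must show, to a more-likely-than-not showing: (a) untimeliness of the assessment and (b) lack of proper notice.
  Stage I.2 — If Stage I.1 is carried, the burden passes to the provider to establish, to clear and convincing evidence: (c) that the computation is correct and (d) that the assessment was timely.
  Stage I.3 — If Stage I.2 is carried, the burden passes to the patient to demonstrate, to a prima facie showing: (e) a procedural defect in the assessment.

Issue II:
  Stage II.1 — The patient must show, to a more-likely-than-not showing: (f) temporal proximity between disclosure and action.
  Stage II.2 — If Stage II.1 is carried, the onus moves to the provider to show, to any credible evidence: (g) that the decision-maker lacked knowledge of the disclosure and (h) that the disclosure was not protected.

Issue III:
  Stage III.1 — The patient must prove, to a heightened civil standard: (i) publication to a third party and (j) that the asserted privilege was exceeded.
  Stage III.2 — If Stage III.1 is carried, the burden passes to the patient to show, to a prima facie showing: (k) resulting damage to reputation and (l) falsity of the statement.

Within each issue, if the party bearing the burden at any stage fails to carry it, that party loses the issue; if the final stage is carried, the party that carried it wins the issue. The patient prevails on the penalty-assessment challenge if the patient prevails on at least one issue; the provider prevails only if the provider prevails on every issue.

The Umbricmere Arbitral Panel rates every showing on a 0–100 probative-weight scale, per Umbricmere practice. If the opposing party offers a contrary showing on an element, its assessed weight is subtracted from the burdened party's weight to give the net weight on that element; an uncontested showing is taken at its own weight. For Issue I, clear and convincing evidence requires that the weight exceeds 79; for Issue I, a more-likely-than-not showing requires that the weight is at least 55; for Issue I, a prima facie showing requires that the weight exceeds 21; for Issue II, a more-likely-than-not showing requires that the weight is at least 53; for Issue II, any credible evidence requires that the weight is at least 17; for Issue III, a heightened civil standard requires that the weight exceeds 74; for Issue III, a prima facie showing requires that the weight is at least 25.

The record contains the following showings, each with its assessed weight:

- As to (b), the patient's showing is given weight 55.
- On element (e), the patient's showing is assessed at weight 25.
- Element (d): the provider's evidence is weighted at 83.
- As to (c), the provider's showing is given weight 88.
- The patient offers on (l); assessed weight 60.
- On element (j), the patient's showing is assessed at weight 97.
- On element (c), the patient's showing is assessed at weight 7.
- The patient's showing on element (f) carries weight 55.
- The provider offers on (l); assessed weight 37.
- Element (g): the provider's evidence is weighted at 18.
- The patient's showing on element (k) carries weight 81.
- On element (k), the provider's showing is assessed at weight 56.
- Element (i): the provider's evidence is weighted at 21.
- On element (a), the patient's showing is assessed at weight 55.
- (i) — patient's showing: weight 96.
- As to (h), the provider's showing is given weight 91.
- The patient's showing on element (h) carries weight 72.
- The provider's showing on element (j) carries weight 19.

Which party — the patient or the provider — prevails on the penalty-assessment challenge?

— Issue I —
At Stage I.1 the patient must meet a more-likely-than-not showing (weight is at least 55): on (a) the weight is 55, ≥ 55, so (a) meets the standard; on (b) the weight is 55, ≥ 55, so (b) meets the standard.
  The patient carries Stage I.1; the provider now bears the burden.
At Stage I.2 the provider must meet clear and convincing evidence (weight exceeds 79): on (c) the weight is 88 less the opposing 7 gives net 81, > 79, so (c) meets the standard; on (d) the weight is 83, > 79, so (d) meets the standard.
  Stage I.2 is satisfied; the onus moves to the patient.
At Stage I.3 the patient must meet a prima facie showing (weight exceeds 21): on (e) the weight is 25, > 21, so (e) meets the standard.
  All elements met at the final stage.
Every stage carried; the patient prevails on this issue.
— Issue II —
Stage II.1 (patient, a more-likely-than-not showing, weight is at least 53): (f) 55 ≥ 53 — meets.
  The patient carries Stage II.1; the provider now bears the burden.
Stage II.2 (provider, any credible evidence, weight is at least 17): (g) 18 ≥ 17 — meets; (h) net 91−72=19 ≥ 17 — meets.
  All elements met at the final stage.
All stages carried — the provider prevails on this issue.
— Issue III —
Stage III.1 — burden on patient; standard: a heightened civil standard (weight exceeds 74).
    (i): 96 − 21 = 75 > 74 [met]
    (j): 97 − 19 = 78 > 74 [met]
  Stage III.1 is satisfied; the patient continues to bear the burden.
Stage III.2 — burden on patient; standard: a prima facie showing (weight is at least 25).
    (k): 81 − 56 = 25 ≥ 25 [met]
    (l): 60 − 37 = 23 < 25 [not met]
  Not every element is met, so the patient fails to carry Stage III.2.
The analysis ends at Stage III.2; the provider prevails on this issue.
Per-issue: Issue I → patient; Issue II → provider; Issue III → provider. The patient must prevail on at least one issue; overall, the patient prevails.

patient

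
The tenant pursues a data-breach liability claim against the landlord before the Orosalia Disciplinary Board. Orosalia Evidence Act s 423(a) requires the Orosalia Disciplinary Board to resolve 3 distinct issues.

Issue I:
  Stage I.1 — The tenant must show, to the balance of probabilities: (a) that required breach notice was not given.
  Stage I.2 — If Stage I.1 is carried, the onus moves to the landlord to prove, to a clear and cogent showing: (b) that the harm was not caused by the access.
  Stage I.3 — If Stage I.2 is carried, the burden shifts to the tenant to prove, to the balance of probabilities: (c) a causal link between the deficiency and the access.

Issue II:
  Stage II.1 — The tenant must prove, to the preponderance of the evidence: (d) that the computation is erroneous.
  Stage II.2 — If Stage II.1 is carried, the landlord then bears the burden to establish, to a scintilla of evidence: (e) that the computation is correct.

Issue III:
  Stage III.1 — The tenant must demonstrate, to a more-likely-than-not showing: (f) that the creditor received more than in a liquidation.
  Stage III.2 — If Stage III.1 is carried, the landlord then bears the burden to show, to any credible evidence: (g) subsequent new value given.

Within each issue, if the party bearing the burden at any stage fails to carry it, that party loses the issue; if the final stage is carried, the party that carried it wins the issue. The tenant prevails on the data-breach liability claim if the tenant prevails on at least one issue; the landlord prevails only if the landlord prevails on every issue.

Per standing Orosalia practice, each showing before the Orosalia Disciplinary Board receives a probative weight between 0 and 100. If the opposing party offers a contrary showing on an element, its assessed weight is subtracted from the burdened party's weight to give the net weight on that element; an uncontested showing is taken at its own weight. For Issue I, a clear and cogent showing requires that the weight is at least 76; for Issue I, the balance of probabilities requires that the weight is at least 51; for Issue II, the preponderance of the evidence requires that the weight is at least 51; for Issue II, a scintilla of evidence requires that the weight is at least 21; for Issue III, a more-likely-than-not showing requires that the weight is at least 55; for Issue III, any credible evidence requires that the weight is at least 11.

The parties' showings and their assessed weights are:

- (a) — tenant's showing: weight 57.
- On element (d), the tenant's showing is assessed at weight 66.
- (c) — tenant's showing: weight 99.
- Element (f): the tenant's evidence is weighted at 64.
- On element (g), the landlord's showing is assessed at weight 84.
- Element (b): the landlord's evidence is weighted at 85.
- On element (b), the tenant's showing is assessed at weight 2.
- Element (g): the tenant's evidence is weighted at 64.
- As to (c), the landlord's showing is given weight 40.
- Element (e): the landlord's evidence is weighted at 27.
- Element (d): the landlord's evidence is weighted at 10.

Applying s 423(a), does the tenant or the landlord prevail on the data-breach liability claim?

tenant

— Issue I —
Stage I.1 — burden on tenant; standard: the balance of probabilities (weight is at least 51).
    (a): 57 ≥ 51 [met]
  The tenant carries Stage I.1; the landlord now bears the burden.
Stage I.2 — burden on landlord; standard: a clear and cogent showing (weight is at least 76).
    (b): 85 − 2 = 83 ≥ 76 [met]
  Stage I.2 is satisfied; the onus moves to the tenant.
Stage I.3 — burden on tenant; standard: the balance of probabilities (weight is at least 51).
    (c): 99 − 40 = 59 ≥ 51 [met]
  The tenant carries the last stage.
Every stage carried; the tenant prevails on this issue.
— Issue II —
Stage II.1 — burden on tenant; standard: the preponderance of the evidence (weight is at least 51).
    (d): 66 − 10 = 56 ≥ 51 [met]
  The tenant carries Stage II.1; the landlord now bears the burden.
Stage II.2 — burden on landlord; standard: a scintilla of evidence (weight is at least 21).
    (e): 27 ≥ 21 [met]
  Stage II.2 carried; the final stage is satisfied.
With every stage satisfied, the landlord prevails on this issue.
— Issue III —
At Stage III.1 the tenant must meet a more-likely-than-not showing (weight is at least 55): on (f) the weight is 64, ≥ 55, so (f) meets the standard.
  Stage III.1 is satisfied; the onus moves to the landlord.
At Stage III.2 the landlord must meet any credible evidence (weight is at least 11): on (g) the weight is 84 less the opposing 64 gives net 20, which does reach 11, so (g) meets the standard.
  Stage III.2 carried; the final stage is satisfied.
Every stage carried; the landlord prevails on this issue.
Per-issue: Issue I → tenant; Issue II → landlord; Issue III → landlord. The tenant must prevail on at least one issue; overall, the tenant prevails.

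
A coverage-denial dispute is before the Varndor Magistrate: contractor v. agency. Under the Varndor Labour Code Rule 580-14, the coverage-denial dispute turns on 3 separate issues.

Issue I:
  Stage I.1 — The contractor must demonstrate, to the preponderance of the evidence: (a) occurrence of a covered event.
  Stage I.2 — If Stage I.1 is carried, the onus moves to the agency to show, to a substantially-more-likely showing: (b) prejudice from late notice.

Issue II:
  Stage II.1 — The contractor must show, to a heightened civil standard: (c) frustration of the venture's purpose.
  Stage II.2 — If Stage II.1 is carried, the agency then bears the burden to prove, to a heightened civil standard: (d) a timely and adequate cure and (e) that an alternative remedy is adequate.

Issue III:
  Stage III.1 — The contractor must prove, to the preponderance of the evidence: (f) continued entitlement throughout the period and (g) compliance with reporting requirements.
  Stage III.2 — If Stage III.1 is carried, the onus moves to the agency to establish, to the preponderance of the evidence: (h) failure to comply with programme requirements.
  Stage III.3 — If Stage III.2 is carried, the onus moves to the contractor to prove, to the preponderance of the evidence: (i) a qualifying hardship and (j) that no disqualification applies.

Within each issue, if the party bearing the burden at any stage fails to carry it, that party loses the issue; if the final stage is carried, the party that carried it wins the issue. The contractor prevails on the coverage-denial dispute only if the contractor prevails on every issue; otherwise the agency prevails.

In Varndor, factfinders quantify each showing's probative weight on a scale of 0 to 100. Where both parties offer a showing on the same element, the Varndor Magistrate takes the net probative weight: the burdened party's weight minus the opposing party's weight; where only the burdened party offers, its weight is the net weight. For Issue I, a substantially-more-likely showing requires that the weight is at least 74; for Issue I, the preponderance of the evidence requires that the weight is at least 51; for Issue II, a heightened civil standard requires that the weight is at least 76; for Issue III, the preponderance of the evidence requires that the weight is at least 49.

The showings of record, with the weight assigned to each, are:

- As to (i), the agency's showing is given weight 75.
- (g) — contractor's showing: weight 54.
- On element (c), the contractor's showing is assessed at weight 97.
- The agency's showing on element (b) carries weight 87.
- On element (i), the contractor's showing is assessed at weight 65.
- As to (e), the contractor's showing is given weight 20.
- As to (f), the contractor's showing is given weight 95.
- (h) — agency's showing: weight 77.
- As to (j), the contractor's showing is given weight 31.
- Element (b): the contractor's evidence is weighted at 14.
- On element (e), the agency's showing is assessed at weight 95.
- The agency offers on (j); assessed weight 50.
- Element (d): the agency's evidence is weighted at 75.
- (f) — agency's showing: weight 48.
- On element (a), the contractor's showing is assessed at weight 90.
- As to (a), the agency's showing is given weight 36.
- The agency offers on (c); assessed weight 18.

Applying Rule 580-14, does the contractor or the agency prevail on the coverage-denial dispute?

— Issue I —
Stage I.1 — burden on contractor; standard: the preponderance of the evidence (weight is at least 51).
    (a): 90 − 36 = 54 ≥ 51 [met]
  Stage I.1 carried; the burden shifts to the agency.
Stage I.2 — burden on agency; standard: a substantially-more-likely showing (weight is at least 74).
    (b): 87 − 14 = 73 < 74 [not met]
  The agency does not carry Stage I.2.
The analysis ends at Stage I.2; the contractor prevails on this issue.
— Issue II —
Stage II.1 (contractor, a heightened civil standard, weight is at least 76): (c) net 97−18=79 ≥ 76 — meets.
  All elements met. The burden passes to the agency.
Stage II.2 (agency, a heightened civil standard, weight is at least 76): (d) 75 < 76 — fails; (e) net 95−20=75 < 76 — fails.
  The agency does not carry Stage II.2.
The analysis ends at Stage II.2; the contractor prevails on this issue.
— Issue III —
Stage III.1 — burden on contractor; standard: the preponderance of the evidence (weight is at least 49).
    (f): 95 − 48 = 47 < 49 [not met]
    (g): 54 ≥ 49 [met]
  Not every element is met, so the contractor fails to carry Stage III.1.
The analysis ends at Stage III.1; the agency prevails on this issue.
Per-issue: Issue I → contractor; Issue II → contractor; Issue III → agency. The contractor must prevail on every issue; overall, the agency prevails.

agency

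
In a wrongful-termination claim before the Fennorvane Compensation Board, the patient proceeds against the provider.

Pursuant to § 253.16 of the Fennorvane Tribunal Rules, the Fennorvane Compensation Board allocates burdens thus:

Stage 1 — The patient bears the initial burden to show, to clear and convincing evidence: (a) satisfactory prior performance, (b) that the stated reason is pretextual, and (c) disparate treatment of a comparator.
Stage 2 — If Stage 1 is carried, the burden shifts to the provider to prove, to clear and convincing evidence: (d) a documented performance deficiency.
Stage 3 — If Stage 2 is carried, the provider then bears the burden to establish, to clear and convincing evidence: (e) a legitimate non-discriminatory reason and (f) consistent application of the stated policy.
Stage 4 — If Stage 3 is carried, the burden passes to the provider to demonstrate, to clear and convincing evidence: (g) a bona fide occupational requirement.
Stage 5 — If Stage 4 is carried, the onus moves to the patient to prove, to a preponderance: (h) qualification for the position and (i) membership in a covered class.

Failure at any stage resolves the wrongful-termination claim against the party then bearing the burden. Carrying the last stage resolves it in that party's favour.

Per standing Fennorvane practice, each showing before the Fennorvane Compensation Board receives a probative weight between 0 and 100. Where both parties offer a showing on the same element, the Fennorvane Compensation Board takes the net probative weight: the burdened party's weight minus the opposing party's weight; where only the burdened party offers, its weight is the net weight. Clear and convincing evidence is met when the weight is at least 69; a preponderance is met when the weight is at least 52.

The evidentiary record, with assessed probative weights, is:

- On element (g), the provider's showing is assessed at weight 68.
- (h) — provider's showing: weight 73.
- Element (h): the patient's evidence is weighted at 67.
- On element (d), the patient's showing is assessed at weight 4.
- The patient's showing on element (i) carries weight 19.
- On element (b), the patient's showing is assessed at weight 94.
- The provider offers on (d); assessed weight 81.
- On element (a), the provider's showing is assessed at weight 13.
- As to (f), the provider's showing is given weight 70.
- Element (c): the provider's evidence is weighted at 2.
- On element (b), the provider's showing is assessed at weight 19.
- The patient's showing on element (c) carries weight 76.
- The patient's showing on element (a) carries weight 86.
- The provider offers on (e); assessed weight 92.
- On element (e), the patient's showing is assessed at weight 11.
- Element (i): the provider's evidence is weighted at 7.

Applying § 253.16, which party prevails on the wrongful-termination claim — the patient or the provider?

patient

Stage 1 (patient, clear and convincing evidence, weight is at least 69): (a) net 86−13=73 ≥ 69 — meets; (b) net 94−19=75 ≥ 69 — meets; (c) net 76−2=74 ≥ 69 — meets.
  The patient carries Stage 1; the provider now bears the burden.
Stage 2 (provider, clear and convincing evidence, weight is at least 69): (d) net 81−4=77 ≥ 69 — meets.
  Stage 2 carried; the burden remains with the provider.
Stage 3 (provider, clear and convincing evidence, weight is at least 69): (e) net 92−11=81 ≥ 69 — meets; (f) 70 ≥ 69 — meets.
  All elements met. The provider retains the burden for Stage 4.
Stage 4 (provider, clear and convincing evidence, weight is at least 69): (g) 68 < 69 — fails.
  Not every element is met, so the provider fails to carry Stage 4.
The patient prevails.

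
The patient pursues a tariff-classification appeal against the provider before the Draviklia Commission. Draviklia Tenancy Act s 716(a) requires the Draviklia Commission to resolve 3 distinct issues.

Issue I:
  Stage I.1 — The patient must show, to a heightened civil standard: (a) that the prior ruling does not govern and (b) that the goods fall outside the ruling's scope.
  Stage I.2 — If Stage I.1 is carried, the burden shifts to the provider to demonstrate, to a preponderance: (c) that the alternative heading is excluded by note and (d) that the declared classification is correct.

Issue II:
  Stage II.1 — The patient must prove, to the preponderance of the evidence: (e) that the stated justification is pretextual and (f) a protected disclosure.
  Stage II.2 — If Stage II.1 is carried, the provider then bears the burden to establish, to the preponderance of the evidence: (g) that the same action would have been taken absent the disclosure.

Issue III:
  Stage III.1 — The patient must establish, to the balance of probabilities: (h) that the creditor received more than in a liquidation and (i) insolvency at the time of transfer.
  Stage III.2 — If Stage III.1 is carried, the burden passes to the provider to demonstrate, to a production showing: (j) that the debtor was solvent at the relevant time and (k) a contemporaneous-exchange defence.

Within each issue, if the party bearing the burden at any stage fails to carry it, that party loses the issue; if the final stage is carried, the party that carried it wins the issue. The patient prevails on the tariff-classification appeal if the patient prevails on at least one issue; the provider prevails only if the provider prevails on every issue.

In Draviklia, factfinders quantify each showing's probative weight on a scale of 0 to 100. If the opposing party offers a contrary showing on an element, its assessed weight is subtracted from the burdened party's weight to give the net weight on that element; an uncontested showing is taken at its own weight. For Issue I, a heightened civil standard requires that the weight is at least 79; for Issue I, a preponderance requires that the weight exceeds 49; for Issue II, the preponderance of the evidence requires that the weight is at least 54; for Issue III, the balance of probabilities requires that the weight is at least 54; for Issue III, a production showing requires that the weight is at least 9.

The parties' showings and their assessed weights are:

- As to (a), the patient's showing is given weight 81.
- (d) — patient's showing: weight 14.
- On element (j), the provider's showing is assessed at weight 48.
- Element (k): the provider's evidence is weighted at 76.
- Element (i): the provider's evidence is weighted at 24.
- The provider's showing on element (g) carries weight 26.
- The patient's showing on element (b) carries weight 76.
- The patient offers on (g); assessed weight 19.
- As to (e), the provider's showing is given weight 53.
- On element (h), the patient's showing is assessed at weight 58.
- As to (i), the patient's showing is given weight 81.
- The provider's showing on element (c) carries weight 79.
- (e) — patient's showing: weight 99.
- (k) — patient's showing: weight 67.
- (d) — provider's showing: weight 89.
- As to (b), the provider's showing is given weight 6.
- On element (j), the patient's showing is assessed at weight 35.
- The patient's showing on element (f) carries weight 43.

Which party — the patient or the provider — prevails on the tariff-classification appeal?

— Issue I —
At Stage I.1 the patient must meet a heightened civil standard (weight is at least 79): on (a) the weight is 81, ≥ 79, so (a) meets the standard; on (b) the weight is 76 less the opposing 6 gives net 70, which does not reach 79, so (b) does not meet the standard.
  The patient does not carry Stage I.1.
The analysis ends at Stage I.1; the provider prevails on this issue.
— Issue II —
At Stage II.1 the patient must meet the preponderance of the evidence (weight is at least 54): on (e) the weight is 99 less the opposing 53 gives net 46, which does not reach 54, so (e) does not meet the standard; on (f) the weight is 43, which does not reach 54, so (f) does not meet the standard.
  Stage II.1 not carried; the patient fails its burden.
So the provider prevails on this issue.
— Issue III —
Stage III.1 — burden on patient; standard: the balance of probabilities (weight is at least 54).
    (h): 58 ≥ 54 [met]
    (i): 81 − 24 = 57 ≥ 54 [met]
  Stage III.1 carried; the burden shifts to the provider.
Stage III.2 — burden on provider; standard: a production showing (weight is at least 9).
    (j): 48 − 35 = 13 ≥ 9 [met]
    (k): 76 − 67 = 9 ≥ 9 [met]
  The provider carries the last stage.
With every stage satisfied, the provider prevails on this issue.
Per-issue: Issue I → provider; Issue II → provider; Issue III → provider. The patient must prevail on at least one issue; overall, the provider prevails.

provider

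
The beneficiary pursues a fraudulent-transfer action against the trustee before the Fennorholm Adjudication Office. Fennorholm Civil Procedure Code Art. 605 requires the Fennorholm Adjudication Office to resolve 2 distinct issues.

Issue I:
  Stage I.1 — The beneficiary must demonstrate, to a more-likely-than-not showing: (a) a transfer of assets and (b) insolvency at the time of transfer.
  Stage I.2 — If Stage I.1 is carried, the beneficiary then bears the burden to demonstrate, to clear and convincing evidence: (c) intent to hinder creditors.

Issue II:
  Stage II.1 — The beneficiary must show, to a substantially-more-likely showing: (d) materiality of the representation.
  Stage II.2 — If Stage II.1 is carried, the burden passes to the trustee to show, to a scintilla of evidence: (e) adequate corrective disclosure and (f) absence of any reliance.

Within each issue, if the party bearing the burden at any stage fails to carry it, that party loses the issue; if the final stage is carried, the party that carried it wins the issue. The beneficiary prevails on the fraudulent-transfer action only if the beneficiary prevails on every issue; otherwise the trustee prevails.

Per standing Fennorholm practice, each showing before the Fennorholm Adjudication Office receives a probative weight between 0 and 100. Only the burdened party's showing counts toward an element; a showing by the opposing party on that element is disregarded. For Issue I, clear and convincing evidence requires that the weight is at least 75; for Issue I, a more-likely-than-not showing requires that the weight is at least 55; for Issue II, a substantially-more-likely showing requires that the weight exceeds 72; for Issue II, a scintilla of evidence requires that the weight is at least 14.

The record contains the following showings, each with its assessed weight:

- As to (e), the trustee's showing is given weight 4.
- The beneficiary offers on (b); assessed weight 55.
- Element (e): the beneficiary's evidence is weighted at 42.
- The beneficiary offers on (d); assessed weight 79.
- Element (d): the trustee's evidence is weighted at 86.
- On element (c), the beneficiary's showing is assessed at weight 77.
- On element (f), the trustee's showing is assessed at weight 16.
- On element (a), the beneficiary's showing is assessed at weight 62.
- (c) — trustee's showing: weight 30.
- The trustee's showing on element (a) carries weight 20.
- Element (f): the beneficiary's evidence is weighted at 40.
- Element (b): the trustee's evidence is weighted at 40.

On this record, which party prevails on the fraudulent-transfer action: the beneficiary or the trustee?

— Issue I —
Stage I.1 (beneficiary, a more-likely-than-not showing, weight is at least 55): (a) 62 (trustee's 20 disregarded) ≥ 55 — meets; (b) 55 (trustee's 40 disregarded) ≥ 55 — meets.
  Stage I.1 carried; the burden remains with the beneficiary.
Stage I.2 (beneficiary, clear and convincing evidence, weight is at least 75): (c) 77 (trustee's 30 disregarded) ≥ 75 — meets.
  Stage I.2 carried; the final stage is satisfied.
All stages carried — the beneficiary prevails on this issue.
— Issue II —
At Stage II.1 the beneficiary must meet a substantially-more-likely showing (weight exceeds 72): on (d) the weight is 79 (the trustee's 86 is given no effect), > 72, so (d) meets the standard.
  Stage II.1 carried; the burden shifts to the trustee.
At Stage II.2 the trustee must meet a scintilla of evidence (weight is at least 14): on (e) the weight is 4 (the beneficiary's 42 is given no effect), which does not reach 14, so (e) does not meet the standard; on (f) the weight is 16 (the beneficiary's 40 is given no effect), which does reach 14, so (f) meets the standard.
  Stage II.2 not carried; the trustee fails its burden.
The analysis ends at Stage II.2; the beneficiary prevails on this issue.
Per-issue: Issue I → beneficiary; Issue II → beneficiary. The beneficiary must prevail on every issue; overall, the beneficiary prevails.

beneficiary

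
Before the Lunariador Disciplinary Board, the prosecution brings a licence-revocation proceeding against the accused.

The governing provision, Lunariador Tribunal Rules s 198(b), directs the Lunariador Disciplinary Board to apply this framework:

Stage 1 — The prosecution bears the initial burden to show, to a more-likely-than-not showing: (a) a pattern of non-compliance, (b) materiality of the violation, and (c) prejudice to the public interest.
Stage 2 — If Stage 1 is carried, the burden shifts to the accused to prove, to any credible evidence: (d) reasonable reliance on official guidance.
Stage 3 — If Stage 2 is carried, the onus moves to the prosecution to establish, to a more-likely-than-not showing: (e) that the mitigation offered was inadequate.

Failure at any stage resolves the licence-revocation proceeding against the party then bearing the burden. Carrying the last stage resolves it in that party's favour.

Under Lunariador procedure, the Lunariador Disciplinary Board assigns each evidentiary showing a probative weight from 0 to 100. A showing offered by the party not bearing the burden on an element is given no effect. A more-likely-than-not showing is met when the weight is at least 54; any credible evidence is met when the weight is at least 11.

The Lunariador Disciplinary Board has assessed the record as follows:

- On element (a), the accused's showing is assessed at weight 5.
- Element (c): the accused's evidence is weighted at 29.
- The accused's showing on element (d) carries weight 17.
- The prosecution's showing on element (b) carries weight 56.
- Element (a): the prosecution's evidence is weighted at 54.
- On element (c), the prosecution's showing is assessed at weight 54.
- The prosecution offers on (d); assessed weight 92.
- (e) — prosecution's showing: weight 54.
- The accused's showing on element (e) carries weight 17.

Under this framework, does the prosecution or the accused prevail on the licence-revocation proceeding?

prosecution

Stage 1 — burden on prosecution; standard: a more-likely-than-not showing (weight is at least 54).
    (a): 54 (accused's 5 disregarded) ≥ 54 [met]
    (b): 56 ≥ 54 [met]
    (c): 54 (accused's 29 disregarded) ≥ 54 [met]
  Stage 1 carried; the burden shifts to the accused.
Stage 2 — burden on accused; standard: any credible evidence (weight is at least 11).
    (d): 17 (prosecution's 92 disregarded) ≥ 11 [met]
  All elements met. The burden passes to the prosecution.
Stage 3 — burden on prosecution; standard: a more-likely-than-not showing (weight is at least 54).
    (e): 54 (accused's 17 disregarded) ≥ 54 [met]
  The prosecution carries the last stage.
All stages carried — the prosecution prevails.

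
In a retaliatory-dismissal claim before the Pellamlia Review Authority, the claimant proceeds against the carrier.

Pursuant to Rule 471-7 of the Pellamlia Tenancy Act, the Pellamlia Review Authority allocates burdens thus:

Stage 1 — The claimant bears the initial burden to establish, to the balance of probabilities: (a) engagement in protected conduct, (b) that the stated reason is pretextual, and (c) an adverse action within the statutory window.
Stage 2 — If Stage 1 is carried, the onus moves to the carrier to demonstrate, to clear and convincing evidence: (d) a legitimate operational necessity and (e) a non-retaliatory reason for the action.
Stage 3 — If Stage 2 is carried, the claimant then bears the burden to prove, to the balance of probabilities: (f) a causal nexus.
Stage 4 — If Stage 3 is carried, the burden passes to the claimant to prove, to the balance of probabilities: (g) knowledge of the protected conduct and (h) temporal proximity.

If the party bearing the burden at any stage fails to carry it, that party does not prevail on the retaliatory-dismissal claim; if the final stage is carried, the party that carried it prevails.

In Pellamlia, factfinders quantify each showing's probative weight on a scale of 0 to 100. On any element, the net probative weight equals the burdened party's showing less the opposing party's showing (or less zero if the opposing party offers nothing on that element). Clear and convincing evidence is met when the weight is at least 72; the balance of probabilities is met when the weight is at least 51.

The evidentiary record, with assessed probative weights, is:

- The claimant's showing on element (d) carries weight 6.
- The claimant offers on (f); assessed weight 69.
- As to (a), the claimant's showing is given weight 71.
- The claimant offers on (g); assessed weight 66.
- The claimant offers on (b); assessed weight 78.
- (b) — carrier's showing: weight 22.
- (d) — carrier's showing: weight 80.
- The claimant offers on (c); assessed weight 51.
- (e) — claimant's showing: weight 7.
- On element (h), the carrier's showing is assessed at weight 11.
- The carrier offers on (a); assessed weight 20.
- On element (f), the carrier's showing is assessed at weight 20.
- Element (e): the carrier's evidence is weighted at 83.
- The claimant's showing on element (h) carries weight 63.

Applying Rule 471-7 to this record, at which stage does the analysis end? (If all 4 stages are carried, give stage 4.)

stage 3

At Stage 1 the claimant must meet the balance of probabilities (weight is at least 51): on (a) the weight is 71 less the opposing 20 gives net 51, ≥ 51, so (a) meets the standard; on (b) the weight is 78 less the opposing 22 gives net 56, ≥ 51, so (b) meets the standard; on (c) the weight is 51, ≥ 51, so (c) meets the standard.
  Stage 1 is satisfied; the onus moves to the carrier.
At Stage 2 the carrier must meet clear and convincing evidence (weight is at least 72): on (d) the weight is 80 less the opposing 6 gives net 74, ≥ 72, so (d) meets the standard; on (e) the weight is 83 less the opposing 7 gives net 76, which does reach 72, so (e) meets the standard.
  Stage 2 is satisfied; the onus moves to the claimant.
At Stage 3 the claimant must meet the balance of probabilities (weight is at least 51): on (f) the weight is 69 less the opposing 20 gives net 49, which does not reach 51, so (f) does not meet the standard.
  Stage 3 not carried; the claimant fails its burden.
The analysis ends at Stage 3; the carrier prevails.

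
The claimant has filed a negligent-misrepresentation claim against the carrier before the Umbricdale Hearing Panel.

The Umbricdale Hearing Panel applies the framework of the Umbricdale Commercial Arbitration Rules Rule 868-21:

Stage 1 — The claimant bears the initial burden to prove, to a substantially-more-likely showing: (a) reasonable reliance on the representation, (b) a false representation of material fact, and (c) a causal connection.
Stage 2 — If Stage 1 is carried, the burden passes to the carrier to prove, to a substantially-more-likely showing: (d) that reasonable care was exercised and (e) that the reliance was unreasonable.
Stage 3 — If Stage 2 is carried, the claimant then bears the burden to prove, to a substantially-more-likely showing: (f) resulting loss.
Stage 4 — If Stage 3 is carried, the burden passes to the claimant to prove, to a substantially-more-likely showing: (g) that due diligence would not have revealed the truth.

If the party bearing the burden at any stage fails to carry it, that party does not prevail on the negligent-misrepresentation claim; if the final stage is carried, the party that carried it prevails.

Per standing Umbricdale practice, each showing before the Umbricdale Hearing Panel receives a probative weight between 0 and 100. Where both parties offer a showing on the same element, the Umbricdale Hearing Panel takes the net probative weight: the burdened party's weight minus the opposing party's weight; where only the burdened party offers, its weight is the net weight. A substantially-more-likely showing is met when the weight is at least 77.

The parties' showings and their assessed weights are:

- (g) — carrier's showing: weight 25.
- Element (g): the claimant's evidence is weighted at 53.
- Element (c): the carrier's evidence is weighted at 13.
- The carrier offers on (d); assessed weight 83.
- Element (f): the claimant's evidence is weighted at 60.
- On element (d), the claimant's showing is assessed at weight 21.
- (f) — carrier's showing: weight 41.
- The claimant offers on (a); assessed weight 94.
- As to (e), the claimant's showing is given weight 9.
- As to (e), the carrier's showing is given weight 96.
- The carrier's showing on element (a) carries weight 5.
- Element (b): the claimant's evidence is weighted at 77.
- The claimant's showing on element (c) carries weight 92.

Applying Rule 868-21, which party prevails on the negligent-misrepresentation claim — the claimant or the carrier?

Stage 1 (claimant, a substantially-more-likely showing, weight is at least 77): (a) net 94−5=89 ≥ 77 — meets; (b) 77 ≥ 77 — meets; (c) net 92−13=79 ≥ 77 — meets.
  Stage 1 is satisfied; the onus moves to the carrier.
Stage 2 (carrier, a substantially-more-likely showing, weight is at least 77): (d) net 83−21=62 < 77 — fails; (e) net 96−9=87 ≥ 77 — meets.
  The carrier does not carry Stage 2.
So the claimant prevails.

claimant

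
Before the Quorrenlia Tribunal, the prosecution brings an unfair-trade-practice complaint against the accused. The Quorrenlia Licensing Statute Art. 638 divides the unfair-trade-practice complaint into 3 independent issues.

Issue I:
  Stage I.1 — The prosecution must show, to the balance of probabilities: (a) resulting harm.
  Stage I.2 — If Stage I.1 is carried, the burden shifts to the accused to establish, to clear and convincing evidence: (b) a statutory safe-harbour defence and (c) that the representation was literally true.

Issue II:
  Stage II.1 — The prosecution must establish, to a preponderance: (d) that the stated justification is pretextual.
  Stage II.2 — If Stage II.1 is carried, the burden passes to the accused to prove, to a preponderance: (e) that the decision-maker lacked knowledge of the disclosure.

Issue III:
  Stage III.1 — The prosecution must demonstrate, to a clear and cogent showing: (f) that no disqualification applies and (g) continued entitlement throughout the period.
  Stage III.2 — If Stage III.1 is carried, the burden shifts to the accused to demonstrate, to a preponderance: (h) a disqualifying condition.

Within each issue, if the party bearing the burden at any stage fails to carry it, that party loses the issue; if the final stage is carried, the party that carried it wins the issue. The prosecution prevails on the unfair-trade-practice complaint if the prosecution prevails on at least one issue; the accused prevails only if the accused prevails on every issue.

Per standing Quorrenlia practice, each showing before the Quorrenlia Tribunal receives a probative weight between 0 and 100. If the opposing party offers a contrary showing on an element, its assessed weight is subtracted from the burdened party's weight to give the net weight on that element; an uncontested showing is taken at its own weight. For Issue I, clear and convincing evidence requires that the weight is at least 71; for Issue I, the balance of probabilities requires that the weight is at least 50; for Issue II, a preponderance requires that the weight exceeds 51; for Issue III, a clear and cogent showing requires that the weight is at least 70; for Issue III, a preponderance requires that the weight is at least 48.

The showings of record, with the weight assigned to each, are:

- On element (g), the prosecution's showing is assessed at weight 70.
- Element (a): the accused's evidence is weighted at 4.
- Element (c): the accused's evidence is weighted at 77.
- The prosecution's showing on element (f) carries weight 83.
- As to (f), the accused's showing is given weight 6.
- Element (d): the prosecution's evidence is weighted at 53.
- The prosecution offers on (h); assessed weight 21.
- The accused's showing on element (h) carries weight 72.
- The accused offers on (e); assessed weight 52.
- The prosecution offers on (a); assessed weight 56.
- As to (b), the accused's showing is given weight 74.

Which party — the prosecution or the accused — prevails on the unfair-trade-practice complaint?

accused

— Issue I —
At Stage I.1 the prosecution must meet the balance of probabilities (weight is at least 50): on (a) the weight is 56 less the opposing 4 gives net 52, which does reach 50, so (a) meets the standard.
  All elements met. The burden passes to the accused.
At Stage I.2 the accused must meet clear and convincing evidence (weight is at least 71): on (b) the weight is 74, which does reach 71, so (b) meets the standard; on (c) the weight is 77, ≥ 71, so (c) meets the standard.
  Stage I.2 carried; the final stage is satisfied.
All stages carried — the accused prevails on this issue.
— Issue II —
Stage II.1 — burden on prosecution; standard: a preponderance (weight exceeds 51).
    (d): 53 > 51 [met]
  Stage II.1 is satisfied; the onus moves to the accused.
Stage II.2 — burden on accused; standard: a preponderance (weight exceeds 51).
    (e): 52 > 51 [met]
  All elements met at the final stage.
With every stage satisfied, the accused prevails on this issue.
— Issue III —
At Stage III.1 the prosecution must meet a clear and cogent showing (weight is at least 70): on (f) the weight is 83 less the opposing 6 gives net 77, which does reach 70, so (f) meets the standard; on (g) the weight is 70, which does reach 70, so (g) meets the standard.
  Stage III.1 carried; the burden shifts to the accused.
At Stage III.2 the accused must meet a preponderance (weight is at least 48): on (h) the weight is 72 less the opposing 21 gives net 51, which does reach 48, so (h) meets the standard.
  Stage III.2 carried; the final stage is satisfied.
All stages carried — the accused prevails on this issue.
Per-issue: Issue I → accused; Issue II → accused; Issue III → accused. The prosecution must prevail on at least one issue; overall, the accused prevails.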